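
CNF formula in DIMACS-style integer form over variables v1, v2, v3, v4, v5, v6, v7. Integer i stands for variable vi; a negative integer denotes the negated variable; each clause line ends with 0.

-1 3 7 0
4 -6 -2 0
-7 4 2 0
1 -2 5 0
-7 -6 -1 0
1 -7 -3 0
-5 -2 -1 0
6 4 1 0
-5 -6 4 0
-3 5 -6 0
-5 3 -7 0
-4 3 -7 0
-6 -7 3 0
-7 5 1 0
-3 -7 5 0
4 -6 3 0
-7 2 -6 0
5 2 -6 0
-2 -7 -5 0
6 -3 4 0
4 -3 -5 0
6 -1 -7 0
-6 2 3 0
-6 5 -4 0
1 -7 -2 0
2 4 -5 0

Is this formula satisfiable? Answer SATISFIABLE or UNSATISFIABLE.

Branch on v1: take v1 = False.
Try v2 = True.
  then v5 is forced to True.
  then v7 is forced to False.
For the remaining variables, v3 = False, v4 = True, v6 = True works.
So v1=F  v2=T  v3=F  v4=T  v5=T  v6=T  v7=F is a satisfying assignment.

SATISFIABLE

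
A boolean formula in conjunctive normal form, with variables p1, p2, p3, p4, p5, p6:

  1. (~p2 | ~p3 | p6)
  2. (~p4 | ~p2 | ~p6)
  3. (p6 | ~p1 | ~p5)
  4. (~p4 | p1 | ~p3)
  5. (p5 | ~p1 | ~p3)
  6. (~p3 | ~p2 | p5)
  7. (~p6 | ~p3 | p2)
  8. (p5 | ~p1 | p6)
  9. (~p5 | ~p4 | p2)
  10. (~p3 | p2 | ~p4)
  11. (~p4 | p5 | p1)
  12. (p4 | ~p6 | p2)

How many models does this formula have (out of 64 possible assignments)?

Case analysis on p2 and p3:
  p2=T, p3=T: remaining (p1,p4,p5,p6) ∈ {(F,F,T,T); (T,F,T,T)} — 2.
  p2=T, p3=F: 7 of the 16 assignments to (p1,p4,p5,p6) work.
  p2=F, p3=T: remaining (p1,p4,p5,p6) ∈ {(F,F,F,F); (F,F,T,F)} — 2.
  p2=F, p3=F: remaining (p1,p4,p5,p6) ∈ {(F,F,F,F); (F,F,T,F); (T,T,F,T)} — 3.
Total: 2 + 7 + 2 + 3 = 14.

14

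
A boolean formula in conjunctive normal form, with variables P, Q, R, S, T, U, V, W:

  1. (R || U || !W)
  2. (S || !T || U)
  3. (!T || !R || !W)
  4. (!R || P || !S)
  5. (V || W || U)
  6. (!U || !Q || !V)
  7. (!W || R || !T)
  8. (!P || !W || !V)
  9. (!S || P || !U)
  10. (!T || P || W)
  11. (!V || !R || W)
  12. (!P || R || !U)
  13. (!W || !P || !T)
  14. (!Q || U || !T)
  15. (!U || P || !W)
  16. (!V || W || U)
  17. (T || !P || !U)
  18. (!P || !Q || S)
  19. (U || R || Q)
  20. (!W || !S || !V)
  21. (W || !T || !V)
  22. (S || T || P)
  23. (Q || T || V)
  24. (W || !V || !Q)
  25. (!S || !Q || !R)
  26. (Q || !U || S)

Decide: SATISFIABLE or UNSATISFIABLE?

SATISFIABLE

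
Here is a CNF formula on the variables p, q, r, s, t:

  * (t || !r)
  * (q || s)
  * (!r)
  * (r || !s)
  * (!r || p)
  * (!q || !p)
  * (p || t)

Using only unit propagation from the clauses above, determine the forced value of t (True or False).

(!r) stands alone — r = False.
In (r || !s), r is now false; !s must hold, so s = False.
In (s || q), s is now false; q must hold, so q = True.
(!q || !p): since q = True, the clause reduces to (!p). p = False.
From (t || p) and p = False: t = True.

True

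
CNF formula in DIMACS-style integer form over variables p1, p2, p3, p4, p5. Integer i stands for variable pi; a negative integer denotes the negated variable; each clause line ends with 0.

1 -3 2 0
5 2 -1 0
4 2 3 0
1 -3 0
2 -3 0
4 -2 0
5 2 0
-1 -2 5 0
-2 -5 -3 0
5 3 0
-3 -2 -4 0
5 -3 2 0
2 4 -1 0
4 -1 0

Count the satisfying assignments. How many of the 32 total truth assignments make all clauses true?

4

Satisfying assignments:
  p1=F p2=F p3=F p4=T p5=T
  p1=F p2=T p3=F p4=T p5=T
  p1=T p2=F p3=F p4=T p5=T
  p1=T p2=T p3=F p4=T p5=T
Count: 4.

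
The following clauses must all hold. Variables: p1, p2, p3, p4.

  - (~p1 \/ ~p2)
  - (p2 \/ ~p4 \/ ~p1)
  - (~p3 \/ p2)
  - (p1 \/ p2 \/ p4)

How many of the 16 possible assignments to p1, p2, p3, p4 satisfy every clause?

Satisfying assignments:
  p1=0 p2=0 p3=0 p4=1
  p1=0 p2=1 p3=0 p4=0
  p1=0 p2=1 p3=0 p4=1
  p1=0 p2=1 p3=1 p4=0
  p1=0 p2=1 p3=1 p4=1
  p1=1 p2=0 p3=0 p4=0
Count: 6.

6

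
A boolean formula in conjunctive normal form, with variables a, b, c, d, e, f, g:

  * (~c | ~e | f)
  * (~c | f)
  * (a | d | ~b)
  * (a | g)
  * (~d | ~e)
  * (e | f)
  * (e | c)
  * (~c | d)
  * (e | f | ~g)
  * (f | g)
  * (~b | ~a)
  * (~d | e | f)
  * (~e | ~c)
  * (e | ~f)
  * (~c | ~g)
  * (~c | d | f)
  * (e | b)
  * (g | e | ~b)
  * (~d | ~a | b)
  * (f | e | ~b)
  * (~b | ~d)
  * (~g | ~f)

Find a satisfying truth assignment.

a = True  b = False  c = False  d = False  e = True  f = True  g = False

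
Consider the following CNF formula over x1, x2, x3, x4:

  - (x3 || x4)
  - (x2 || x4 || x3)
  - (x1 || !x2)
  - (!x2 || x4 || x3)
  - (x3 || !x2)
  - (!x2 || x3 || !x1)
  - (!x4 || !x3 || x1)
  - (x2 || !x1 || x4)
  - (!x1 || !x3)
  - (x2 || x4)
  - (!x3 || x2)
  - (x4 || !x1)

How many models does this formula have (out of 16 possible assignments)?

The models are:
  x1=F x2=F x3=F x4=T
  x1=T x2=F x3=F x4=T
That's 2 in total.

2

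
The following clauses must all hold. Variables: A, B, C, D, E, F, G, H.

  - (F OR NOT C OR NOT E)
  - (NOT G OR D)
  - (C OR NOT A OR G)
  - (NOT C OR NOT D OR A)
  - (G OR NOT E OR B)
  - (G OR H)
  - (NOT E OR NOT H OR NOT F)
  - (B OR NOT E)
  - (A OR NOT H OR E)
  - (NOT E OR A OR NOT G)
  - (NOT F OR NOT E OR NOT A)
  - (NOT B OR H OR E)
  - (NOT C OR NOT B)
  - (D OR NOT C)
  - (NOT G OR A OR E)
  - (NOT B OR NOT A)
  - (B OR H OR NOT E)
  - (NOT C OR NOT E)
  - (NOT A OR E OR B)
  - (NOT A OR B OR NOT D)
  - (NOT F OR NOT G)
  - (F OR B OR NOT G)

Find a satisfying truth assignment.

A=False  B=True  C=False  D=True  E=True  F=False  G=False  H=True

Branch on A: take A = False.
The remaining clauses are satisfied by B = True, C = False, D = True, E = True, F = False, G = False, H = True.
Every clause has at least one true literal under this assignment.
Check each clause:
  1. (NOT E OR NOT C OR F) — NOT C is true.
  2. (NOT G OR D) — NOT G is true.
  3. (NOT A OR C OR G) — NOT A is true.
  4. (NOT D OR A OR NOT C) — NOT C is true.
  5. (G OR B OR NOT E) — B is true.
  6. (G OR H) — H is true.
  7. (NOT E OR NOT H OR NOT F) — NOT F is true.
  8. (B OR NOT E) — B is true.
  9. (E OR A OR NOT H) — E is true.
  10. (NOT E OR NOT G OR A) — NOT G is true.
  11. (NOT A OR NOT F OR NOT E) — NOT F is true.
  12. (H OR NOT B OR E) — H is true.
  13. (NOT C OR NOT B) — NOT C is true.
  14. (NOT C OR D) — D is true.
  15. (E OR A OR NOT G) — E is true.
  16. (NOT B OR NOT A) — NOT A is true.
  17. (NOT E OR H OR B) — H is true.
  18. (NOT E OR NOT C) — NOT C is true.
  19. (NOT A OR E OR B) — B is true.
  20. (NOT A OR B OR NOT D) — B is true.
  21. (NOT F OR NOT G) — NOT G is true.
  22. (NOT G OR B OR F) — NOT G is true.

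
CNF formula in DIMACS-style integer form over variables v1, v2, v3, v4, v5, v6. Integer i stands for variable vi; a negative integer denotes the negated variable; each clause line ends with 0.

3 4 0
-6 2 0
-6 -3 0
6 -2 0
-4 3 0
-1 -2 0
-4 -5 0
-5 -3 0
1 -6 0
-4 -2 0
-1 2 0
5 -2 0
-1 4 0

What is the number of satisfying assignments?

2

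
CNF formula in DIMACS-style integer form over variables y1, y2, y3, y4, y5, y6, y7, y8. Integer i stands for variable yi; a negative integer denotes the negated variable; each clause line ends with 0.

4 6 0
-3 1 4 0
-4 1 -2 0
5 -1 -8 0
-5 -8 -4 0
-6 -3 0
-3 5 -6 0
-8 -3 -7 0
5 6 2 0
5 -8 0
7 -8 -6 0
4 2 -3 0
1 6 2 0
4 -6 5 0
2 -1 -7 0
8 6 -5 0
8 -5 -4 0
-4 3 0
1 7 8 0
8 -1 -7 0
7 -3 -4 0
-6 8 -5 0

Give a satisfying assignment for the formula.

y1=0, y2=1, y3=0, y4=0, y5=1, y6=1, y7=1, y8=1

Try y1 = False.
Branch on y2: take y2 = True.
  then y4 is forced to False.
  then y6 is forced to True.
  then y3 is forced to False.
  then y5 is forced to True.
  then y8 is forced to True.
  then y7 is forced to True.
Check each clause:
  1. (y4 | y6) — y6 is true.
  2. (y4 | y1 | ~y3) — ~y3 is true.
  3. (~y4 | y1 | ~y2) — ~y4 is true.
  4. (~y1 | y5 | ~y8) — y5 is true.
  5. (~y4 | ~y5 | ~y8) — ~y4 is true.
  6. (~y3 | ~y6) — ~y3 is true.
  7. (~y3 | y5 | ~y6) — y5 is true.
  8. (~y8 | ~y3 | ~y7) — ~y3 is true.
  9. (y2 | y6 | y5) — y2 is true.
  10. (~y8 | y5) — y5 is true.
  11. (~y6 | y7 | ~y8) — y7 is true.
  12. (y4 | ~y3 | y2) — y2 is true.
  13. (y2 | y1 | y6) — y2 is true.
  14. (y5 | ~y6 | y4) — y5 is true.
  15. (~y1 | ~y7 | y2) — y2 is true.
  16. (y8 | ~y5 | y6) — y8 is true.
  17. (~y5 | ~y4 | y8) — y8 is true.
  18. (~y4 | y3) — ~y4 is true.
  19. (y1 | y8 | y7) — y8 is true.
  20. (~y1 | ~y7 | y8) — y8 is true.
  21. (~y4 | ~y3 | y7) — ~y4 is true.
  22. (~y5 | y8 | ~y6) — y8 is true.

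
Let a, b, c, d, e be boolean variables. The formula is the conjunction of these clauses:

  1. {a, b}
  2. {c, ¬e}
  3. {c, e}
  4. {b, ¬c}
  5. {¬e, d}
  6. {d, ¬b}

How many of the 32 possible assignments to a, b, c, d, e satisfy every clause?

4

The models are:
  a=0 b=1 c=1 d=1 e=0
  a=0 b=1 c=1 d=1 e=1
  a=1 b=1 c=1 d=1 e=0
  a=1 b=1 c=1 d=1 e=1
That's 4 in total.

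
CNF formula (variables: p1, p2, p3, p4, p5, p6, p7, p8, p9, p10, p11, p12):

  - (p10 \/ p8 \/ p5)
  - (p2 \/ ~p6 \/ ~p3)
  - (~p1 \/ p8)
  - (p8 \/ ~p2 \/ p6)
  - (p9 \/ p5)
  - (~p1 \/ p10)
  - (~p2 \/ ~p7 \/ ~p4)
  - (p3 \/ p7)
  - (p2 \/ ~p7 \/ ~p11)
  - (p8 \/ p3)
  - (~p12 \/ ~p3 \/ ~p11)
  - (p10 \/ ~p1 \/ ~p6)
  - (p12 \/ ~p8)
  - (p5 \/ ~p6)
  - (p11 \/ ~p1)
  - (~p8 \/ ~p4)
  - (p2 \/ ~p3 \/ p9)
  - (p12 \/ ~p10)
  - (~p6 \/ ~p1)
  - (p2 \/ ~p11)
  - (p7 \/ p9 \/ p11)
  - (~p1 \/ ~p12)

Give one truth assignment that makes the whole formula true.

p1 = F, p2 = T, p3 = T, p4 = T, p5 = T, p6 = T, p7 = F, p8 = F, p9 = T, p10 = T, p11 = F, p12 = T

p1 occurs only negated in the remaining clauses — set p1 = False.
Pure literal: p5 appears only positively; assign p5 = True.
Branch on p2: take p2 = True.
Try p3 = True.
For the remaining variables, p4 = True, p6 = True, p7 = False, p8 = False, p9 = True, p10 = True, p11 = False, p12 = True works.
Every clause has at least one true literal under this assignment.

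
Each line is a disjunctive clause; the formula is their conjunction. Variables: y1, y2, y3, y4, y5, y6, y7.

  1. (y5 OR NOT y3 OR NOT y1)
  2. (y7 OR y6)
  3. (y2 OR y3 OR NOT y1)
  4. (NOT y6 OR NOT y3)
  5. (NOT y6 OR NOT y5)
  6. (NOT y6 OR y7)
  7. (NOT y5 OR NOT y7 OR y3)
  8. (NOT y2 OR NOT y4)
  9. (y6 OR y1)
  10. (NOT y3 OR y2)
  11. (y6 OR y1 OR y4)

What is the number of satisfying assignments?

The models are:
  y1=F y2=F y3=F y4=F y5=F y6=T y7=T
  y1=F y2=F y3=F y4=T y5=F y6=T y7=T
  y1=F y2=T y3=F y4=F y5=F y6=T y7=T
  y1=T y2=T y3=F y4=F y5=F y6=F y7=T
  y1=T y2=T y3=F y4=F y5=F y6=T y7=T
  y1=T y2=T y3=T y4=F y5=T y6=F y7=T
That's 6 in total.

6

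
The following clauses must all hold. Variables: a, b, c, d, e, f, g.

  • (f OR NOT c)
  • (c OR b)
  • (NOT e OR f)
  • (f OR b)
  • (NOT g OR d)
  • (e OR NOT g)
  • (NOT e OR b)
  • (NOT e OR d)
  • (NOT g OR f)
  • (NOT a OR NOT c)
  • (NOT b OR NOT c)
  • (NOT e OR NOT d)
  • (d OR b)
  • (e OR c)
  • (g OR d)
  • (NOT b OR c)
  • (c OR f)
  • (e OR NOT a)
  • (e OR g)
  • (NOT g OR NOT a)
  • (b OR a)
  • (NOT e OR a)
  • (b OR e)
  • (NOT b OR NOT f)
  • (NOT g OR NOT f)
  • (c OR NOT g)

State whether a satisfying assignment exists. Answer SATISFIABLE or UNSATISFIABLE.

e = True:
  propagation gives f=True, b=True; an empty clause results — contradiction.
e = False:
  propagation gives g=False; an empty clause results — contradiction.
Every branch closes, so no satisfying assignment exists.

UNSATISFIABLE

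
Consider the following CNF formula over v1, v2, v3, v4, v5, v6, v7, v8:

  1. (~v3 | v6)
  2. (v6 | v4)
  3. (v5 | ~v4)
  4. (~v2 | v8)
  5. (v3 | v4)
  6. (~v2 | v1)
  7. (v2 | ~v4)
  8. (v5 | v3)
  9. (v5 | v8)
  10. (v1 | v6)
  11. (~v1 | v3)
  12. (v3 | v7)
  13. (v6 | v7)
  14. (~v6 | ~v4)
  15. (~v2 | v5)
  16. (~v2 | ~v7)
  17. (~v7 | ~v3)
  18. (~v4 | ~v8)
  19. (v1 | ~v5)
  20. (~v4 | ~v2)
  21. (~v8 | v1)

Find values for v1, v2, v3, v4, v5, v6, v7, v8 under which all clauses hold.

Try v1 = True.
  then v3 is forced to True.
  then v6 is forced to True.
  then v4 is forced to False.
  then v7 is forced to False.
Branch on v2: take v2 = True.
  then v8 is forced to True.
  then v5 is forced to True.
Every clause has at least one true literal under this assignment.

v1 = T  v2 = T  v3 = T  v4 = F  v5 = T  v6 = T  v7 = F  v8 = T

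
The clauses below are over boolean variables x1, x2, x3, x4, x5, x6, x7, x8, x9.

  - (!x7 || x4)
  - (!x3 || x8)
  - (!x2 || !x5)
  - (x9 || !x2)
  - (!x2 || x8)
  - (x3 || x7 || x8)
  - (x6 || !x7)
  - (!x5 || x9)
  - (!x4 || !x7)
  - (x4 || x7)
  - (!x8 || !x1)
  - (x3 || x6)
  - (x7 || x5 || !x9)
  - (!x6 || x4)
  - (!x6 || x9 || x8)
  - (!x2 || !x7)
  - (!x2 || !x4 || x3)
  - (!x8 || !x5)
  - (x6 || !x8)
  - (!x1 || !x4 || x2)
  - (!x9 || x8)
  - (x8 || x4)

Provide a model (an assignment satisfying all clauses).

x1=F  x2=F  x3=F  x4=T  x5=F  x6=T  x7=F  x8=T  x9=F

Check each clause:
  1. (x4 || !x7) — !x7 is true.
  2. (x8 || !x3) — x8 is true.
  3. (!x5 || !x2) — !x5 is true.
  4. (x9 || !x2) — !x2 is true.
  5. (x8 || !x2) — x8 is true.
  6. (x8 || x3 || x7) — x8 is true.
  7. (x6 || !x7) — !x7 is true.
  8. (!x5 || x9) — !x5 is true.
  9. (!x7 || !x4) — !x7 is true.
  10. (x4 || x7) — x4 is true.
  11. (!x1 || !x8) — !x1 is true.
  12. (x3 || x6) — x6 is true.
  13. (x5 || x7 || !x9) — !x9 is true.
  14. (x4 || !x6) — x4 is true.
  15. (!x6 || x8 || x9) — x8 is true.
  16. (!x7 || !x2) — !x7 is true.
  17. (x3 || !x2 || !x4) — !x2 is true.
  18. (!x5 || !x8) — !x5 is true.
  19. (!x8 || x6) — x6 is true.
  20. (!x4 || !x1 || x2) — !x1 is true.
  21. (x8 || !x9) — x8 is true.
  22. (x8 || x4) — x8 is true.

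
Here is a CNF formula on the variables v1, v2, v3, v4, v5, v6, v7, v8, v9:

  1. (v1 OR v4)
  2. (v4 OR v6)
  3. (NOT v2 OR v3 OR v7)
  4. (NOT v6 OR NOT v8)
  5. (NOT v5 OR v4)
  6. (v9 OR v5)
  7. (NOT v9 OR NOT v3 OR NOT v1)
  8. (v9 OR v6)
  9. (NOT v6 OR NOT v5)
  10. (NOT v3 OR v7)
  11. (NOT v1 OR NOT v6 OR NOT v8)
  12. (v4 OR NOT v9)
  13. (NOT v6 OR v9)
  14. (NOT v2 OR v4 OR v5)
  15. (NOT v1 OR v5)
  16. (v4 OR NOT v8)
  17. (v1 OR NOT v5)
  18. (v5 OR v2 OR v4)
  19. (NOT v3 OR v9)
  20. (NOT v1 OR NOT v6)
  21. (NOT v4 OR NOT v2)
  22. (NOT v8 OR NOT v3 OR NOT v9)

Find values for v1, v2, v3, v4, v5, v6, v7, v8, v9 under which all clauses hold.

v1=1, v2=0, v3=0, v4=1, v5=1, v6=0, v7=0, v8=0, v9=1

Check each clause:
  1. (v4 OR v1) — v1 is true.
  2. (v6 OR v4) — v4 is true.
  3. (v3 OR v7 OR NOT v2) — NOT v2 is true.
  4. (NOT v8 OR NOT v6) — NOT v8 is true.
  5. (v4 OR NOT v5) — v4 is true.
  6. (v5 OR v9) — v9 is true.
  7. (NOT v3 OR NOT v1 OR NOT v9) — NOT v3 is true.
  8. (v6 OR v9) — v9 is true.
  9. (NOT v6 OR NOT v5) — NOT v6 is true.
  10. (v7 OR NOT v3) — NOT v3 is true.
  11. (NOT v6 OR NOT v8 OR NOT v1) — NOT v8 is true.
  12. (v4 OR NOT v9) — v4 is true.
  13. (NOT v6 OR v9) — v9 is true.
  14. (v4 OR v5 OR NOT v2) — v4 is true.
  15. (NOT v1 OR v5) — v5 is true.
  16. (NOT v8 OR v4) — NOT v8 is true.
  17. (NOT v5 OR v1) — v1 is true.
  18. (v4 OR v2 OR v5) — v4 is true.
  19. (v9 OR NOT v3) — v9 is true.
  20. (NOT v1 OR NOT v6) — NOT v6 is true.
  21. (NOT v4 OR NOT v2) — NOT v2 is true.
  22. (NOT v8 OR NOT v9 OR NOT v3) — NOT v8 is true.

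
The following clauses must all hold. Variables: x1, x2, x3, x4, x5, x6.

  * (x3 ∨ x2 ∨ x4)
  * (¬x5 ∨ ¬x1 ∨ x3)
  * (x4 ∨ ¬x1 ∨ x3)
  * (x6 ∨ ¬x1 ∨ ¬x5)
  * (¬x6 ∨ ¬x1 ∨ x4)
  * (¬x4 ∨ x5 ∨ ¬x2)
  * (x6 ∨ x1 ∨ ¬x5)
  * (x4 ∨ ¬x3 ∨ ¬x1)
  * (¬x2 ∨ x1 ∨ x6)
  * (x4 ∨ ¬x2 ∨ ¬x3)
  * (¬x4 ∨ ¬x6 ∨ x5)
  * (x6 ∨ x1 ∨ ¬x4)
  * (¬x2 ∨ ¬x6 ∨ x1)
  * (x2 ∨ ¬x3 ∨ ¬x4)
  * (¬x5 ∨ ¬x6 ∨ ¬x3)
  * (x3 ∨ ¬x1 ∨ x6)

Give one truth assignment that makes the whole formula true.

x1 = False, x2 = False, x3 = True, x4 = False, x5 = False, x6 = True

Check each clause:
  1. (x2 ∨ x3 ∨ x4) — x3 is true.
  2. (¬x5 ∨ ¬x1 ∨ x3) — x3 is true.
  3. (x4 ∨ x3 ∨ ¬x1) — x3 is true.
  4. (x6 ∨ ¬x5 ∨ ¬x1) — ¬x5 is true.
  5. (¬x6 ∨ ¬x1 ∨ x4) — ¬x1 is true.
  6. (x5 ∨ ¬x4 ∨ ¬x2) — ¬x4 is true.
  7. (x1 ∨ x6 ∨ ¬x5) — ¬x5 is true.
  8. (x4 ∨ ¬x3 ∨ ¬x1) — ¬x1 is true.
  9. (¬x2 ∨ x6 ∨ x1) — x6 is true.
  10. (x4 ∨ ¬x2 ∨ ¬x3) — ¬x2 is true.
  11. (¬x6 ∨ x5 ∨ ¬x4) — ¬x4 is true.
  12. (¬x4 ∨ x1 ∨ x6) — ¬x4 is true.
  13. (¬x6 ∨ x1 ∨ ¬x2) — ¬x2 is true.
  14. (x2 ∨ ¬x4 ∨ ¬x3) — ¬x4 is true.
  15. (¬x6 ∨ ¬x3 ∨ ¬x5) — ¬x5 is true.
  16. (x3 ∨ x6 ∨ ¬x1) — x3 is true.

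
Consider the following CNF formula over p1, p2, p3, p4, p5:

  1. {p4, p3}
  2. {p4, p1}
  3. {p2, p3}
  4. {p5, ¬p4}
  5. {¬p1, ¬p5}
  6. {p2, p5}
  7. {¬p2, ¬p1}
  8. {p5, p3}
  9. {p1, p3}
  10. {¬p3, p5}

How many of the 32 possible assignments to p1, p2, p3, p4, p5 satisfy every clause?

2

Satisfying assignments:
  p1=0 p2=0 p3=1 p4=1 p5=1
  p1=0 p2=1 p3=1 p4=1 p5=1
That's 2 in total.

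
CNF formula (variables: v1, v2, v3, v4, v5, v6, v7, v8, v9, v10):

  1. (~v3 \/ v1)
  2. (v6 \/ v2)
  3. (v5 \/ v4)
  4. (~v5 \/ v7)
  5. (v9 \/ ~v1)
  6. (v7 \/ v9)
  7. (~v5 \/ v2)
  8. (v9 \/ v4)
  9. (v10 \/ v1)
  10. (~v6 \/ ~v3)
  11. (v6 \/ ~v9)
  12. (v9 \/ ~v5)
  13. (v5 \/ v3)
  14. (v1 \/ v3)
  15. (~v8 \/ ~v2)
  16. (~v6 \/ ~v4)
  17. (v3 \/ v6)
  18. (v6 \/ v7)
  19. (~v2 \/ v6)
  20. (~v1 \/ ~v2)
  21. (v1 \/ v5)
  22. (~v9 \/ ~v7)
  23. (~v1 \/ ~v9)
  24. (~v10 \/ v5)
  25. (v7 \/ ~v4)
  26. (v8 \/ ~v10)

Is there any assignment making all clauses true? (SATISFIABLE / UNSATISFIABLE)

UNSATISFIABLE

v1 = True:
  propagation gives v9=True; an empty clause results — contradiction.
v1 = False:
  propagation gives v3=False; an empty clause results — contradiction.
Every branch closes, so no satisfying assignment exists.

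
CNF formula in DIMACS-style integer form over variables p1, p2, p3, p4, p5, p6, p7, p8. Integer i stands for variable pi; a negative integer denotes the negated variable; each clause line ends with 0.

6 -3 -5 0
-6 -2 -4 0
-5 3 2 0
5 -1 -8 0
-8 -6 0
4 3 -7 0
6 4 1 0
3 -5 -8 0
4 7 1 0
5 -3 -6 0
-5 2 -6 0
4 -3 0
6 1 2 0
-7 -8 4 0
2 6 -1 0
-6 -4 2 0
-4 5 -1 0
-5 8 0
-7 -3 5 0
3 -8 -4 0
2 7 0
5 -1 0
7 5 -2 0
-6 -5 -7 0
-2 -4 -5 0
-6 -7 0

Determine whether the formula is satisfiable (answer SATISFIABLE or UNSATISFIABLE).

SATISFIABLE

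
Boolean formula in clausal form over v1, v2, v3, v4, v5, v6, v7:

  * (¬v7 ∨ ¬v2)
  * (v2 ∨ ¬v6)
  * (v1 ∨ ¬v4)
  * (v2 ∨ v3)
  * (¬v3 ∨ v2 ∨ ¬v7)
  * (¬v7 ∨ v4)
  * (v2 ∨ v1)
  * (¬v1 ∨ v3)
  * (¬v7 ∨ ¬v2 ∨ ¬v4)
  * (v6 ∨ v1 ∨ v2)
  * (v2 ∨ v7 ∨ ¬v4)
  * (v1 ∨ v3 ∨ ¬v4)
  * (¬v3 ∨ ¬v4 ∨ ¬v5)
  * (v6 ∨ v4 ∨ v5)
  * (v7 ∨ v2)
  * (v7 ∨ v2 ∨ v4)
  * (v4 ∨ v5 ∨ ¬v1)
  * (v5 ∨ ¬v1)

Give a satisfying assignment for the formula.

v1=F, v2=T, v3=T, v4=F, v5=F, v6=T, v7=F

Try v1 = False.
  then v4 is forced to False.
  then v7 is forced to False.
  then v2 is forced to True.
Branch on v5: take v5 = False.
  then v6 is forced to True.
v3 is now unconstrained; take v3 = True.
Every clause has at least one true literal under this assignment.
Check each clause:
  1. (¬v7 ∨ ¬v2) — ¬v7 is true.
  2. (¬v6 ∨ v2) — v2 is true.
  3. (¬v4 ∨ v1) — ¬v4 is true.
  4. (v2 ∨ v3) — v2 is true.
  5. (¬v3 ∨ v2 ∨ ¬v7) — ¬v7 is true.
  6. (¬v7 ∨ v4) — ¬v7 is true.
  7. (v2 ∨ v1) — v2 is true.
  8. (v3 ∨ ¬v1) — v3 is true.
  9. (¬v2 ∨ ¬v7 ∨ ¬v4) — ¬v7 is true.
  10. (v1 ∨ v2 ∨ v6) — v2 is true.
  11. (¬v4 ∨ v7 ∨ v2) — v2 is true.
  12. (v1 ∨ v3 ∨ ¬v4) — v3 is true.
  13. (¬v4 ∨ ¬v5 ∨ ¬v3) — ¬v5 is true.
  14. (v5 ∨ v6 ∨ v4) — v6 is true.
  15. (v2 ∨ v7) — v2 is true.
  16. (v4 ∨ v2 ∨ v7) — v2 is true.
  17. (¬v1 ∨ v5 ∨ v4) — ¬v1 is true.
  18. (¬v1 ∨ v5) — ¬v1 is true.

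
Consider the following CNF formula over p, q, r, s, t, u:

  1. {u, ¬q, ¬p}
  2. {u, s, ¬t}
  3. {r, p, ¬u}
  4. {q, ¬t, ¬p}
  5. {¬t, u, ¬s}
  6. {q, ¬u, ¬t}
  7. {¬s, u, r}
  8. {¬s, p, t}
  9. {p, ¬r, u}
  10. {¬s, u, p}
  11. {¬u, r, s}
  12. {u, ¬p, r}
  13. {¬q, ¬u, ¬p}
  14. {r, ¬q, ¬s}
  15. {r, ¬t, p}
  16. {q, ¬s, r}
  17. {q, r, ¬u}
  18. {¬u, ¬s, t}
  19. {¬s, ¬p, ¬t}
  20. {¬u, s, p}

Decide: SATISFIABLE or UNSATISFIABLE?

SATISFIABLE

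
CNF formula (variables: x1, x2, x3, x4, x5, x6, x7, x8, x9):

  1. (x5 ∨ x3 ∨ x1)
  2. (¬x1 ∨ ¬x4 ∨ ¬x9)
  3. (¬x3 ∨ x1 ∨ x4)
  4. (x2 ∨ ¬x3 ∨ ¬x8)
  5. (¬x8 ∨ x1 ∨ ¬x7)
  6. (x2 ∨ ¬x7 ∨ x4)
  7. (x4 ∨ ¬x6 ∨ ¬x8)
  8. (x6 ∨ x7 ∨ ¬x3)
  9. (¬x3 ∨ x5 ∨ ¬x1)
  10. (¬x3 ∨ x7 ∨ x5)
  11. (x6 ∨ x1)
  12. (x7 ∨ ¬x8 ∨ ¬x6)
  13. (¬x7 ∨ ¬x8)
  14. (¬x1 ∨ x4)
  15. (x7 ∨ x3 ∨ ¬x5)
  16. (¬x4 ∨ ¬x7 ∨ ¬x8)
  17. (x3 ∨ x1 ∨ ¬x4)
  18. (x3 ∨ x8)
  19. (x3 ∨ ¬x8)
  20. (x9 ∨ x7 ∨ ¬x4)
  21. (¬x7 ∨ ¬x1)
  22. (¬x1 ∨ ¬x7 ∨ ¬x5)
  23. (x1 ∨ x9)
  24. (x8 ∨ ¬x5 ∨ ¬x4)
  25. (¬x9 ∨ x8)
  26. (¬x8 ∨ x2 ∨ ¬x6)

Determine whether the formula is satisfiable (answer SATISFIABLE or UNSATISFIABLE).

x1 = True:
  propagation gives x4=True, x9=False, x7=True; an empty clause results — contradiction.
x1 = False:
  propagation gives x6=True, x9=True, x8=True, x7=False; an empty clause results — contradiction.
Every branch closes, so no satisfying assignment exists.

UNSATISFIABLE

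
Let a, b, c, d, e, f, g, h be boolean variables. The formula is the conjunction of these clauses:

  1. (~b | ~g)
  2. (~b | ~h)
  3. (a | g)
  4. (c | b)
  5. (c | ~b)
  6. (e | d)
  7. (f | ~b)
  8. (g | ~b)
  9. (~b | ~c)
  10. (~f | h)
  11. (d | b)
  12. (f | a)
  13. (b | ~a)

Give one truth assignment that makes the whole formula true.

a = F  b = F  c = T  d = T  e = F  f = T  g = T  h = T

Check each clause:
  1. (~g | ~b) — ~b is true.
  2. (~b | ~h) — ~b is true.
  3. (a | g) — g is true.
  4. (b | c) — c is true.
  5. (~b | c) — c is true.
  6. (d | e) — d is true.
  7. (f | ~b) — ~b is true.
  8. (~b | g) — ~b is true.
  9. (~b | ~c) — ~b is true.
  10. (h | ~f) — h is true.
  11. (b | d) — d is true.
  12. (f | a) — f is true.
  13. (~a | b) — ~a is true.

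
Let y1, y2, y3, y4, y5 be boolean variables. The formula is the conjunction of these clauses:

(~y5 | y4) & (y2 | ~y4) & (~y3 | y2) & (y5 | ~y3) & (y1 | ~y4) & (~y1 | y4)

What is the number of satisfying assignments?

Satisfying assignments:
  y1=0 y2=0 y3=0 y4=0 y5=0
  y1=0 y2=1 y3=0 y4=0 y5=0
  y1=1 y2=1 y3=0 y4=1 y5=0
  y1=1 y2=1 y3=0 y4=1 y5=1
  y1=1 y2=1 y3=1 y4=1 y5=1
Count: 5.

5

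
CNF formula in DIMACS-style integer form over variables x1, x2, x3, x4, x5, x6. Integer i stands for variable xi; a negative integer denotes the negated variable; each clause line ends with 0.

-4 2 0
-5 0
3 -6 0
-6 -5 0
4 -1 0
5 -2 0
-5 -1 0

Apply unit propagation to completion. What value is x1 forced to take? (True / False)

(!x5) is a unit clause: x5 = False.
(x5 || !x2) with x5 = False leaves only !x2, so x2 = False.
From (x2 || !x4) and x2 = False: x4 = False.
(!x1 || x4) with x4 = False leaves only !x1, so x1 = False.

False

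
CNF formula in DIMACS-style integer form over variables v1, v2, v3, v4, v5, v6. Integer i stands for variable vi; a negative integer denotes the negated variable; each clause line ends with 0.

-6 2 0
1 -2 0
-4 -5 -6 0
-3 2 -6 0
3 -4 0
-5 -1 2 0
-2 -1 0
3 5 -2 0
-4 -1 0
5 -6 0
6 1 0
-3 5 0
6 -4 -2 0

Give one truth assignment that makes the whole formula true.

v1=1  v2=0  v3=0  v4=0  v5=0  v6=0

Pure literal: v4 appears only negated; assign v4 = False.
Try v1 = True.
  then v2 is forced to False.
  then v6 is forced to False.
  then v5 is forced to False.
  then v3 is forced to False.
Every clause has at least one true literal under this assignment.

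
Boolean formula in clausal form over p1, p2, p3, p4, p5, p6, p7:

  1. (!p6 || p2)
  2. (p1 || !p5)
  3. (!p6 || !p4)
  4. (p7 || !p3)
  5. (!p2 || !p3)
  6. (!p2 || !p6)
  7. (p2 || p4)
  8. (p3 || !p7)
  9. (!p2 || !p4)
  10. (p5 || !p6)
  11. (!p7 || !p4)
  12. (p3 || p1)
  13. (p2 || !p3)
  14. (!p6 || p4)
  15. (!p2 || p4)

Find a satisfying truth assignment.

p1=T  p2=F  p3=F  p4=T  p5=T  p6=F  p7=F

Pure literal: p1 appears only positively; assign p1 = True.
Pure literal: p6 appears only negated; assign p6 = False.
Set p2 = False and propagate.
  then p4 is forced to True.
  then p7 is forced to False.
  then p3 is forced to False.
p5 is now unconstrained; take p5 = True.
Check each clause:
  1. (p2 || !p6) — !p6 is true.
  2. (!p5 || p1) — p1 is true.
  3. (!p4 || !p6) — !p6 is true.
  4. (!p3 || p7) — !p3 is true.
  5. (!p2 || !p3) — !p3 is true.
  6. (!p2 || !p6) — !p6 is true.
  7. (p4 || p2) — p4 is true.
  8. (!p7 || p3) — !p7 is true.
  9. (!p4 || !p2) — !p2 is true.
  10. (p5 || !p6) — !p6 is true.
  11. (!p4 || !p7) — !p7 is true.
  12. (p1 || p3) — p1 is true.
  13. (p2 || !p3) — !p3 is true.
  14. (p4 || !p6) — !p6 is true.
  15. (p4 || !p2) — p4 is true.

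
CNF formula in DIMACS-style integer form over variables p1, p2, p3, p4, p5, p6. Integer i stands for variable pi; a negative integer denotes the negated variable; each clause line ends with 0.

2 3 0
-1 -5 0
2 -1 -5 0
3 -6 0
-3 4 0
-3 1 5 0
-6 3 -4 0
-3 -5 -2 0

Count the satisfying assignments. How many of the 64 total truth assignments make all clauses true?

12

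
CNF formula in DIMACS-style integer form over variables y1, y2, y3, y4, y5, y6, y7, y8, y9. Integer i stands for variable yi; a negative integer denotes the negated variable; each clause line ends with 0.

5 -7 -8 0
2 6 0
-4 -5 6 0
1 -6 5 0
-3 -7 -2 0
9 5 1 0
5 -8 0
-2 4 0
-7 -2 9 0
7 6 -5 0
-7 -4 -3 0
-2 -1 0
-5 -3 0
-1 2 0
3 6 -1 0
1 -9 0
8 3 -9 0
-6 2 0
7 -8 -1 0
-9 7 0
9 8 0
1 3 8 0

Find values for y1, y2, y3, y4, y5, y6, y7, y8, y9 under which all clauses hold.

y1=0, y2=1, y3=0, y4=1, y5=1, y6=1, y7=0, y8=1, y9=0

Try y1 = False.
  then y9 is forced to False.
  then y5 is forced to True.
  then y3 is forced to False.
  then y8 is forced to True.
Try y2 = True.
  then y4 is forced to True.
  then y6 is forced to True.
  then y7 is forced to False.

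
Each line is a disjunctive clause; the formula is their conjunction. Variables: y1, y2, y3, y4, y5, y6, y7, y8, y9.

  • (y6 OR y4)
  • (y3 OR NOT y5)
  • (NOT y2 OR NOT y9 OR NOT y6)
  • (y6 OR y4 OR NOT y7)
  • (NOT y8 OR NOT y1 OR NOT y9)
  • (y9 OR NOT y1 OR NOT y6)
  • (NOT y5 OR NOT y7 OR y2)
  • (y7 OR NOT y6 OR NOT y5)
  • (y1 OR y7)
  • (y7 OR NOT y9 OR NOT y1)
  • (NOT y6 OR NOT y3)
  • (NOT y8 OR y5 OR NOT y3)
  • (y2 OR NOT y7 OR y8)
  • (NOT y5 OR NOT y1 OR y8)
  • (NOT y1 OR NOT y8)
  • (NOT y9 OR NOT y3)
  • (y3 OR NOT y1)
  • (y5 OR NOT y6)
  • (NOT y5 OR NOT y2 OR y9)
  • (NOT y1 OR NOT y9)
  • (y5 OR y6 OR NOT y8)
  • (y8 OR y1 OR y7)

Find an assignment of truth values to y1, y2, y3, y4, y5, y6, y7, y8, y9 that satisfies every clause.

Pure literal: y4 appears only positively; assign y4 = True.
Set y1 = True and propagate.
  then y8 is forced to False.
  then y5 is forced to False.
  then y3 is forced to True.
  then y6 is forced to False.
  then y9 is forced to False.
Branch on y2: take y2 = True.
y7 is now unconstrained; take y7 = True.
Every clause has at least one true literal under this assignment.
Check each clause:
  1. (y6 OR y4) — y4 is true.
  2. (y3 OR NOT y5) — y3 is true.
  3. (NOT y2 OR NOT y6 OR NOT y9) — NOT y6 is true.
  4. (y6 OR NOT y7 OR y4) — y4 is true.
  5. (NOT y9 OR NOT y8 OR NOT y1) — NOT y8 is true.
  6. (NOT y6 OR y9 OR NOT y1) — NOT y6 is true.
  7. (NOT y5 OR NOT y7 OR y2) — y2 is true.
  8. (NOT y6 OR NOT y5 OR y7) — NOT y6 is true.
  9. (y7 OR y1) — y1 is true.
  10. (NOT y9 OR y7 OR NOT y1) — NOT y9 is true.
  11. (NOT y6 OR NOT y3) — NOT y6 is true.
  12. (NOT y8 OR y5 OR NOT y3) — NOT y8 is true.
  13. (y2 OR NOT y7 OR y8) — y2 is true.
  14. (NOT y5 OR y8 OR NOT y1) — NOT y5 is true.
  15. (NOT y1 OR NOT y8) — NOT y8 is true.
  16. (NOT y9 OR NOT y3) — NOT y9 is true.
  17. (y3 OR NOT y1) — y3 is true.
  18. (NOT y6 OR y5) — NOT y6 is true.
  19. (NOT y2 OR y9 OR NOT y5) — NOT y5 is true.
  20. (NOT y1 OR NOT y9) — NOT y9 is true.
  21. (y5 OR y6 OR NOT y8) — NOT y8 is true.
  22. (y7 OR y1 OR y8) — y1 is true.

y1 = True, y2 = True, y3 = True, y4 = True, y5 = False, y6 = False, y7 = True, y8 = False, y9 = False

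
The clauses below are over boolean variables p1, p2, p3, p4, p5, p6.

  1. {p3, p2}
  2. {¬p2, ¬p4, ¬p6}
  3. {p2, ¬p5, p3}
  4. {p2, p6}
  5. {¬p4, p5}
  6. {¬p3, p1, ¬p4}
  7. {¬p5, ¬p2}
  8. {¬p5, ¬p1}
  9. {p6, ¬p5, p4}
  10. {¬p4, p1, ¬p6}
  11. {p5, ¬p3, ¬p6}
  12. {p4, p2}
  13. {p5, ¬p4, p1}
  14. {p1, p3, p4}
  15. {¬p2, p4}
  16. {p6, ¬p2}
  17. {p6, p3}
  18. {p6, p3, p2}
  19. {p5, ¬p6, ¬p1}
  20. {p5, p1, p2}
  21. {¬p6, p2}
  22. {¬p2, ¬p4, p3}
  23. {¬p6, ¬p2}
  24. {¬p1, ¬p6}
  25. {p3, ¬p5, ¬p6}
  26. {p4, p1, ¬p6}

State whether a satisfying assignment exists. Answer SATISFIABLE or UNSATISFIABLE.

UNSATISFIABLE

p6 = True:
  propagation gives p2=True; an empty clause results — contradiction.
p6 = False:
  propagation gives p2=True; an empty clause results — contradiction.
Every branch closes, so no satisfying assignment exists.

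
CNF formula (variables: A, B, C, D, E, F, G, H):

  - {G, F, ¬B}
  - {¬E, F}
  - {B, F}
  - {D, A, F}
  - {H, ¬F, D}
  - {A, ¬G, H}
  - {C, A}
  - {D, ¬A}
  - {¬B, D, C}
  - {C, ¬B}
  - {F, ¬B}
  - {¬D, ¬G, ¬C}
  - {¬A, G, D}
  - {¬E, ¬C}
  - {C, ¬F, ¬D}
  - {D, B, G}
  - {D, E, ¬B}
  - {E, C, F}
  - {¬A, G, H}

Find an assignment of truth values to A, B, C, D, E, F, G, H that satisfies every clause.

Branch on A: take A = False.
  then C is forced to True.
  then E is forced to False.
Try B = False.
  then F is forced to True.
The remaining clauses are satisfied by D = True, G = False, H = False.
Every clause has at least one true literal under this assignment.

A = F, B = F, C = T, D = T, E = F, F = T, G = F, H = F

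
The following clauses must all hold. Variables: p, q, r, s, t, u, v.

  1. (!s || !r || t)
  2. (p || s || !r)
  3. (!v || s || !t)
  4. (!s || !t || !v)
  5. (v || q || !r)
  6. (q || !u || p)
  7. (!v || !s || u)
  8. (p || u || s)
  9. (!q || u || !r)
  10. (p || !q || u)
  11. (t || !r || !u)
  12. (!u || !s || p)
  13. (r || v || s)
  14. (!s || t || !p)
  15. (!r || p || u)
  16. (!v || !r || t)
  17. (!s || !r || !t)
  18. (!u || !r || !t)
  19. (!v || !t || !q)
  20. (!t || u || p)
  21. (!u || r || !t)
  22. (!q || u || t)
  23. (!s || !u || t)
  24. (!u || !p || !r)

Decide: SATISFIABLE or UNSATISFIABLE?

Branch on p: take p = False.
Try q = False.
  then u is forced to False.
  then s is forced to True.
  then v is forced to False.
  then r is forced to False.
  then t is forced to False.
So p=False, q=False, r=False, s=True, t=False, u=False, v=False is a satisfying assignment.

SATISFIABLE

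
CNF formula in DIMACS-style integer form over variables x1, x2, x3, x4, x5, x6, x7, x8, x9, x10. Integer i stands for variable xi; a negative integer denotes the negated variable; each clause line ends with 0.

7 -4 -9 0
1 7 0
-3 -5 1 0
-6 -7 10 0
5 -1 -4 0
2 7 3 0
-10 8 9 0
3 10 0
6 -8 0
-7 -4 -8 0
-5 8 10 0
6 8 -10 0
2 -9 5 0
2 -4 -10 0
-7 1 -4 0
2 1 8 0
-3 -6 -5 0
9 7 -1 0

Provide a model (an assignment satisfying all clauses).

x2 occurs only positively in the remaining clauses — set x2 = True.
Pure literal: x4 appears only negated; assign x4 = False.
Set x1 = True and propagate.
Branch on x3: take x3 = True.
Try x5 = False.
For the remaining variables, x6 = True, x7 = True, x8 = False, x9 = True, x10 = True works.
Check each clause:
  1. (~x9 | ~x4 | x7) — ~x4 is true.
  2. (x1 | x7) — x1 is true.
  3. (x1 | ~x3 | ~x5) — x1 is true.
  4. (~x7 | ~x6 | x10) — x10 is true.
  5. (~x1 | ~x4 | x5) — ~x4 is true.
  6. (x3 | x2 | x7) — x2 is true.
  7. (x8 | x9 | ~x10) — x9 is true.
  8. (x3 | x10) — x10 is true.
  9. (~x8 | x6) — ~x8 is true.
  10. (~x4 | ~x7 | ~x8) — ~x8 is true.
  11. (x8 | ~x5 | x10) — x10 is true.
  12. (x6 | ~x10 | x8) — x6 is true.
  13. (x2 | x5 | ~x9) — x2 is true.
  14. (x2 | ~x10 | ~x4) — x2 is true.
  15. (~x7 | x1 | ~x4) — x1 is true.
  16. (x1 | x2 | x8) — x1 is true.
  17. (~x6 | ~x5 | ~x3) — ~x5 is true.
  18. (~x1 | x9 | x7) — x9 is true.

x1 = T  x2 = T  x3 = T  x4 = F  x5 = F  x6 = T  x7 = T  x8 = F  x9 = T  x10 = T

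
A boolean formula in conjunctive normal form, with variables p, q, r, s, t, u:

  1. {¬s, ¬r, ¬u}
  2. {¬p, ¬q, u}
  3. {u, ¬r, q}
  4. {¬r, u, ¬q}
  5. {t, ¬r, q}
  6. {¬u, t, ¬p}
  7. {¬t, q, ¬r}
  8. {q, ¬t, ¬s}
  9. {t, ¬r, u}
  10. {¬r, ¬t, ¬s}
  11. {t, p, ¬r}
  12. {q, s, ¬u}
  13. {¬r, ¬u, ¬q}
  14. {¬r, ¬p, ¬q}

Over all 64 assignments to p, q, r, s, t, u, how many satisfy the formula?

Case analysis on r and q:
  r=1, q=1: a clause becomes empty — 0.
  r=1, q=0: a clause becomes empty — 0.
  r=0, q=1: s free; 5 ways for (p,t,u) × 2^1 = 10.
  r=0, q=0: 7 of the 16 assignments to (p,s,t,u) work.
Total: 0 + 0 + 10 + 7 = 17.

17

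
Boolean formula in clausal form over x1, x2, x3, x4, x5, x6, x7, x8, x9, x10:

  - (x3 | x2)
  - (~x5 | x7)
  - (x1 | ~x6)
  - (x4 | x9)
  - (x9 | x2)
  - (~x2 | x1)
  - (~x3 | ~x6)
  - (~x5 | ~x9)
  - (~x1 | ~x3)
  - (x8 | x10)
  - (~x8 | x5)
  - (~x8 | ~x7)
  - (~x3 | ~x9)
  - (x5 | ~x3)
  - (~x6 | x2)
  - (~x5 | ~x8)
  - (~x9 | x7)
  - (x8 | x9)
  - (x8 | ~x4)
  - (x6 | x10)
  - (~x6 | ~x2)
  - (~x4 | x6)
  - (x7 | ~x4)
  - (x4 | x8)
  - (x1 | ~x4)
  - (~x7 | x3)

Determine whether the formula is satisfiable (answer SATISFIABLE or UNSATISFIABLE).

x8 = True:
  propagation gives x5=True; an empty clause results — contradiction.
x8 = False:
  propagation gives x10=True, x9=True, x5=False, x3=False; an empty clause results — contradiction.
Every branch closes, so no satisfying assignment exists.

UNSATISFIABLE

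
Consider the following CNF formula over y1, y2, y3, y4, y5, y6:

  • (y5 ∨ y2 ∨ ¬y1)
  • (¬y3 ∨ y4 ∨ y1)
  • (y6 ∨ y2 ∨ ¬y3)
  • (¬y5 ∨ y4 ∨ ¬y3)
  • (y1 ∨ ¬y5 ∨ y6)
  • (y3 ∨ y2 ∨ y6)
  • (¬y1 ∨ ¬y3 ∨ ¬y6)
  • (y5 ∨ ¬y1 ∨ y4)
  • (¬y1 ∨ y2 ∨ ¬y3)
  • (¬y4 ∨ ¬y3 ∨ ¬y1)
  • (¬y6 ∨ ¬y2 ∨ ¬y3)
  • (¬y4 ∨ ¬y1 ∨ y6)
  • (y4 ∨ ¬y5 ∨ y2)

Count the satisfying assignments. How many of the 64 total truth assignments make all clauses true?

17

Case analysis on y1 and y3:
  y1=1, y3=1: a clause becomes empty — 0.
  y1=1, y3=0: 5 of the 16 assignments to (y2,y4,y5,y6) work.
  y1=0, y3=1: remaining (y2,y4,y5,y6) ∈ {(0,1,0,1); (0,1,1,1); (1,1,0,0)} — 3.
  y1=0, y3=0: 9 of the 16 assignments to (y2,y4,y5,y6) work.
Total: 0 + 5 + 3 + 9 = 17.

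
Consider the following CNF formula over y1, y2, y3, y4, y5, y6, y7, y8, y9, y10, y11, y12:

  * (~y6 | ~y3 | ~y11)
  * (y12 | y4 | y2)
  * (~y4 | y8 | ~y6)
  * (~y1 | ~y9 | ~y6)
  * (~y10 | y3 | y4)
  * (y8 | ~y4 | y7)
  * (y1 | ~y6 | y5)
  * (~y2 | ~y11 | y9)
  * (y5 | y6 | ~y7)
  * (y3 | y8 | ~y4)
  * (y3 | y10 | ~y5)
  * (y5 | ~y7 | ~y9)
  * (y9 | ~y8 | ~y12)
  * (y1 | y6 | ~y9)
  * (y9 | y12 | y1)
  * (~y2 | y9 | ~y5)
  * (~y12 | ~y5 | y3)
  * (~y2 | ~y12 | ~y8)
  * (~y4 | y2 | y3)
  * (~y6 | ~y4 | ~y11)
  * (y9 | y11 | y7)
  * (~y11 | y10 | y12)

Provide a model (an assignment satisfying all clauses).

y1=T  y2=F  y3=T  y4=T  y5=F  y6=F  y7=F  y8=T  y9=T  y10=F  y11=F  y12=F

Check each clause:
  1. (~y6 | ~y3 | ~y11) — ~y6 is true.
  2. (y2 | y12 | y4) — y4 is true.
  3. (~y6 | y8 | ~y4) — y8 is true.
  4. (~y9 | ~y1 | ~y6) — ~y6 is true.
  5. (~y10 | y3 | y4) — y3 is true.
  6. (y7 | y8 | ~y4) — y8 is true.
  7. (y1 | y5 | ~y6) — y1 is true.
  8. (~y11 | ~y2 | y9) — y9 is true.
  9. (y6 | ~y7 | y5) — ~y7 is true.
  10. (y8 | y3 | ~y4) — y8 is true.
  11. (y3 | ~y5 | y10) — y3 is true.
  12. (~y9 | y5 | ~y7) — ~y7 is true.
  13. (y9 | ~y8 | ~y12) — y9 is true.
  14. (y1 | ~y9 | y6) — y1 is true.
  15. (y12 | y1 | y9) — y9 is true.
  16. (y9 | ~y5 | ~y2) — y9 is true.
  17. (~y12 | y3 | ~y5) — y3 is true.
  18. (~y8 | ~y12 | ~y2) — ~y12 is true.
  19. (y2 | y3 | ~y4) — y3 is true.
  20. (~y11 | ~y4 | ~y6) — ~y6 is true.
  21. (y9 | y11 | y7) — y9 is true.
  22. (y12 | ~y11 | y10) — ~y11 is true.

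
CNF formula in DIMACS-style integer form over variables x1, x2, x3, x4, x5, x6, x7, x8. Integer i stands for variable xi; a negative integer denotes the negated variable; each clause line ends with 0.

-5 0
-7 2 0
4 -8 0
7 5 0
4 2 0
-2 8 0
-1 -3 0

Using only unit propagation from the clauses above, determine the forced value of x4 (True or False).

True

Unit clause (¬x5) sets x5 = False.
(x5 ∨ x7): since x5 = False, the clause reduces to (x7). x7 = True.
In (x2 ∨ ¬x7), ¬x7 is now false; x2 must hold, so x2 = True.
In (¬x2 ∨ x8), ¬x2 is now false; x8 must hold, so x8 = True.
From (¬x8 ∨ x4) and x8 = True: x4 = True.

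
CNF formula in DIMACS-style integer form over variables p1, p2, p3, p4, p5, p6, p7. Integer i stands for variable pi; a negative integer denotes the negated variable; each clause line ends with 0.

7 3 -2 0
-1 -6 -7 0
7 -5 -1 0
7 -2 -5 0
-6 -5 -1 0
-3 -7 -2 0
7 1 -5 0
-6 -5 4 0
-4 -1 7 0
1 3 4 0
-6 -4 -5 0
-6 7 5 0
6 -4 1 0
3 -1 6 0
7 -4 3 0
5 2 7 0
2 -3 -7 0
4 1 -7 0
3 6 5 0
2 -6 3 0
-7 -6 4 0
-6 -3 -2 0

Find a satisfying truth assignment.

p1=False, p2=True, p3=True, p4=False, p5=False, p6=False, p7=False

Check each clause:
  1. {p3, p7, ¬p2} — p3 is true.
  2. {¬p7, ¬p1, ¬p6} — ¬p7 is true.
  3. {¬p1, p7, ¬p5} — ¬p5 is true.
  4. {¬p2, p7, ¬p5} — ¬p5 is true.
  5. {¬p5, ¬p6, ¬p1} — ¬p6 is true.
  6. {¬p3, ¬p7, ¬p2} — ¬p7 is true.
  7. {p1, ¬p5, p7} — ¬p5 is true.
  8. {p4, ¬p6, ¬p5} — ¬p6 is true.
  9. {¬p1, ¬p4, p7} — ¬p4 is true.
  10. {p1, p4, p3} — p3 is true.
  11. {¬p4, ¬p6, ¬p5} — ¬p6 is true.
  12. {¬p6, p7, p5} — ¬p6 is true.
  13. {p1, p6, ¬p4} — ¬p4 is true.
  14. {¬p1, p6, p3} — p3 is true.
  15. {¬p4, p7, p3} — p3 is true.
  16. {p7, p2, p5} — p2 is true.
  17. {¬p7, ¬p3, p2} — ¬p7 is true.
  18. {p1, ¬p7, p4} — ¬p7 is true.
  19. {p5, p6, p3} — p3 is true.
  20. {¬p6, p3, p2} — p3 is true.
  21. {¬p7, p4, ¬p6} — ¬p7 is true.
  22. {¬p3, ¬p6, ¬p2} — ¬p6 is true.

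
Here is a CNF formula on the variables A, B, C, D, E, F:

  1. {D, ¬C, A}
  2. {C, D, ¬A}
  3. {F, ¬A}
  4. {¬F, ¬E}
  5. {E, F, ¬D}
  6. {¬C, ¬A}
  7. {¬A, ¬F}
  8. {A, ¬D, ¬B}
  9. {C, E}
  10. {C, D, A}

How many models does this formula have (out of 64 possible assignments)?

3

Satisfying assignments:
  A=F B=F C=F D=T E=T F=F
  A=F B=F C=T D=T E=F F=T
  A=F B=F C=T D=T E=T F=F
That's 3 in total.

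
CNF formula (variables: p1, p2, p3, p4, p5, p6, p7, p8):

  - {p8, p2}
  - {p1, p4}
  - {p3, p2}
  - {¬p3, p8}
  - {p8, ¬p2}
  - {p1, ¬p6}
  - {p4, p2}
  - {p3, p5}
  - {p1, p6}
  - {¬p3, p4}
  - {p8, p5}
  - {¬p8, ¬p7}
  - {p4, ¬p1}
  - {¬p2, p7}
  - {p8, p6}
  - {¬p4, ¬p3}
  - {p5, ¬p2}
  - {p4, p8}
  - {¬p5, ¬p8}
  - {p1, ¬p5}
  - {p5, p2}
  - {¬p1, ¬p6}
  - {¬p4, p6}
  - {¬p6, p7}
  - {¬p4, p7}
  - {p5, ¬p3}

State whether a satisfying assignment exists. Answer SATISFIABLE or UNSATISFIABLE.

UNSATISFIABLE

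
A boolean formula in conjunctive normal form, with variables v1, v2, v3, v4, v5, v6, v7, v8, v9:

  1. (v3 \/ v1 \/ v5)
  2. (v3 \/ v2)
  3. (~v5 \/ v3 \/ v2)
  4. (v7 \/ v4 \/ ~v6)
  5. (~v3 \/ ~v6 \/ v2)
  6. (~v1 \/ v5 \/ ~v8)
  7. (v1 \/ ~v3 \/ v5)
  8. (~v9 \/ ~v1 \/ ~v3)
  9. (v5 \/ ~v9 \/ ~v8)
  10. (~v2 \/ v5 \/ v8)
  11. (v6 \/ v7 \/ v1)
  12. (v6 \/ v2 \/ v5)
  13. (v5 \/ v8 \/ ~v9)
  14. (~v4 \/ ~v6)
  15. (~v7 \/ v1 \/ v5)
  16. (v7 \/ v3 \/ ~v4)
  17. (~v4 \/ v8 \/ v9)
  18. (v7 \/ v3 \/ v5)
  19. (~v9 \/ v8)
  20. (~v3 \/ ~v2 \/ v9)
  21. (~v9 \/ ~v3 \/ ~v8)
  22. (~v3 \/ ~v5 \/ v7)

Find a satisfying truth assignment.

v1=T, v2=T, v3=F, v4=F, v5=T, v6=F, v7=T, v8=T, v9=F

Check each clause:
  1. (v1 \/ v3 \/ v5) — v1 is true.
  2. (v3 \/ v2) — v2 is true.
  3. (v2 \/ ~v5 \/ v3) — v2 is true.
  4. (~v6 \/ v4 \/ v7) — ~v6 is true.
  5. (v2 \/ ~v3 \/ ~v6) — ~v6 is true.
  6. (~v1 \/ ~v8 \/ v5) — v5 is true.
  7. (~v3 \/ v5 \/ v1) — v1 is true.
  8. (~v1 \/ ~v9 \/ ~v3) — ~v3 is true.
  9. (v5 \/ ~v9 \/ ~v8) — v5 is true.
  10. (v8 \/ ~v2 \/ v5) — v8 is true.
  11. (v1 \/ v7 \/ v6) — v1 is true.
  12. (v6 \/ v5 \/ v2) — v2 is true.
  13. (v5 \/ v8 \/ ~v9) — v8 is true.
  14. (~v6 \/ ~v4) — ~v6 is true.
  15. (~v7 \/ v1 \/ v5) — v5 is true.
  16. (~v4 \/ v7 \/ v3) — ~v4 is true.
  17. (~v4 \/ v9 \/ v8) — v8 is true.
  18. (v3 \/ v7 \/ v5) — v5 is true.
  19. (v8 \/ ~v9) — v8 is true.
  20. (v9 \/ ~v2 \/ ~v3) — ~v3 is true.
  21. (~v3 \/ ~v9 \/ ~v8) — ~v3 is true.
  22. (v7 \/ ~v5 \/ ~v3) — ~v3 is true.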